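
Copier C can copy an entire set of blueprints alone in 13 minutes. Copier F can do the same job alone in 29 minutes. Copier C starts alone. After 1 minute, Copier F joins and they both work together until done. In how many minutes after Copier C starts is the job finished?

65/7 minutes

In the first 1 minute Copier C alone does 1/13 of the job, leaving 12/13.
Once everyone is working, combined rate: 1/13 + 1/29 = (29 + 13)/377 = 42/377 per minute.
Remaining 12/13 at 42/377 per minute takes 58/7 minutes.
Total from the start = 1 + 58/7 = 65/7 minutes.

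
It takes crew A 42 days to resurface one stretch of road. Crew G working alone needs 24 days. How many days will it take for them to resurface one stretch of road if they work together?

With two workers the combined time is the product over the sum: 42·24/(42+24) = 1008/66 = 168/11 days.

168/11 days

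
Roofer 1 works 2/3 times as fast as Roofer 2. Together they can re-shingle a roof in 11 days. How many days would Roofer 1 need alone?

Let Roofer 2's rate be r; then Roofer 1's rate is (2/3)r, so together (2/3 + 1)r = (5/3)r = 1/11.
Thus r = 3/55 per day.
Roofer 2 alone: 55/3 days; Roofer 1 alone: 55/2 days.

55/2 days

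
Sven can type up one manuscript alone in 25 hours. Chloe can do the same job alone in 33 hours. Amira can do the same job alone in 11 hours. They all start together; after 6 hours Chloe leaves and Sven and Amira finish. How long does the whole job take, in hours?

In the first 6 hours the combined rate is 133/825, so 266/275 of the job is done, leaving 9/275.
After Chloe leaves the rate is 36/275 per hour; the remaining 9/275 takes 1/4 hours.
Total = 6 + 1/4 = 25/4 hours.

25/4 hours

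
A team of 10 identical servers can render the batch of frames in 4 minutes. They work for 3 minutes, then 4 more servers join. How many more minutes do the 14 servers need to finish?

One server does 1/40 of the job per minute.
After 3 minutes with 10 servers, 3/4 is done (1/4 left).
With 14 servers the rate is 14/40 = 7/20, so the rest takes 1/4 ÷ 7/20 = 5/7 minutes.

5/7 minutes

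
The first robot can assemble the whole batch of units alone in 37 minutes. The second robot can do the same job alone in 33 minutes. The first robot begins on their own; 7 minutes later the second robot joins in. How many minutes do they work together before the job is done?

99/7 minutes

In the first 7 minutes the first robot alone does 7/37 of the job, leaving 30/37.
Once everyone is working, combined rate: 1/37 + 1/33 = (33 + 37)/1221 = 70/1221 per minute.
Remaining 30/37 at 70/1221 per minute takes 99/7 minutes.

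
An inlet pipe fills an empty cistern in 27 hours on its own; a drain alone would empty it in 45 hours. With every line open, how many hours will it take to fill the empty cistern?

Net rate = 1/27 − 1/45 = (5 − 3)/135 = 2/135 per hour.
Filling time = 1 ÷ (2/135) = 135/2 hours.

135/2 hours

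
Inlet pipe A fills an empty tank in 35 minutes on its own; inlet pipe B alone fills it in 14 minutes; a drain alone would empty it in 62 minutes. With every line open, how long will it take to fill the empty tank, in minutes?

Net rate = 1/35 + 1/14 − 1/62 = (62 + 155 − 35)/2170 = 182/2170 = 13/155 per minute.
Filling time = 1 ÷ (13/155) = 155/13 minutes.

155/13 minutes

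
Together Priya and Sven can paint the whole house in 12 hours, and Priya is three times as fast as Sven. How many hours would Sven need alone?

Let Sven's rate be r; then Priya's rate is 3r, so together (3 + 1)r = 4r = 1/12.
Thus r = 1/48 per hour.
Sven alone: 48 hours; Priya alone: 16 hours.

48 hours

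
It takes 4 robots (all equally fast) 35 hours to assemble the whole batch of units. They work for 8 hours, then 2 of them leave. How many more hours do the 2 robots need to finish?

One robot does 1/140 of the job per hour.
After 8 hours with 4 robots, 8/35 is done (27/35 left).
With 2 robots the rate is 2/140 = 1/70, so the rest takes 27/35 ÷ 1/70 = 54 hours.

54 hours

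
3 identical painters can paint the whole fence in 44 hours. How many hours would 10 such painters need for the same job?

66/5 hours

Total work is 3·44 = 132 painter-hours.
With 10 painters: 132/10 = 66/5 hours.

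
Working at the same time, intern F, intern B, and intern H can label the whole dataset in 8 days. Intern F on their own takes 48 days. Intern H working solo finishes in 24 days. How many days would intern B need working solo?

16 days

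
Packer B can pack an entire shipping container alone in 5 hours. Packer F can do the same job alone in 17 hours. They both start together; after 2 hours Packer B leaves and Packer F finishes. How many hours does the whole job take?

51/5 hours

In the first 2 hours the combined rate is 22/85, so 44/85 of the job is done, leaving 41/85.
After Packer B leaves the rate is 1/17 per hour; the remaining 41/85 takes 41/5 hours.
Total = 2 + 41/5 = 51/5 hours.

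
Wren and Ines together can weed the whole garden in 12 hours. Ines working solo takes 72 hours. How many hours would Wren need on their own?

Combined rate is 1/12 per hour.
Known contribution: 1/72 per hour.
So Wren's rate is 1/12 − 1/72 = 5/72, meaning 72/5 hours alone.

72/5 hours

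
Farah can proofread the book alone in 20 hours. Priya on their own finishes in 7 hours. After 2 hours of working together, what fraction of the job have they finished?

Combined rate: 1/20 + 1/7 = (7 + 20)/140 = 27/140 per hour.
In 2 hours they complete 2·27/140 = 27/70 of the job.

27/70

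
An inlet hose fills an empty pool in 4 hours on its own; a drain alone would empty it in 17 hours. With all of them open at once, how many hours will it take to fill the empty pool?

68/13 hours

Net rate = 1/4 − 1/17 = (17 − 4)/68 = 13/68 per hour.
Filling time = 1 ÷ (13/68) = 68/13 hours.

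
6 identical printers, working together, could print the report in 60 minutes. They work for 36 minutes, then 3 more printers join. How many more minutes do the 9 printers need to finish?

16 minutes

One printer does 1/360 of the job per minute.
After 36 minutes with 6 printers, 3/5 is done (2/5 left).
With 9 printers the rate is 9/360 = 1/40, so the rest takes 2/5 ÷ 1/40 = 16 minutes.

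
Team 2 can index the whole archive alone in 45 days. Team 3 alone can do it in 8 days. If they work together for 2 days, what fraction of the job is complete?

53/180

Combined rate: 1/45 + 1/8 = (8 + 45)/360 = 53/360 per day.
In 2 days they complete 2·53/360 = 53/180 of the job.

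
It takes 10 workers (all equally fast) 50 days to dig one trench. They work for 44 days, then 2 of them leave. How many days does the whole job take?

One worker does 1/500 of the job per day.
After 44 days with 10 workers, 22/25 is done (3/25 left).
With 8 workers the rate is 8/500 = 2/125, so the rest takes 3/25 ÷ 2/125 = 15/2 days.
Total = 44 + 15/2 = 103/2 days.

103/2 days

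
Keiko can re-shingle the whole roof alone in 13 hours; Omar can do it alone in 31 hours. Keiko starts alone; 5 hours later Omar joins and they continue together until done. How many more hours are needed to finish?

In 5 hours Keiko does 5/13 of the job, leaving 8/13.
Keiko and Omar together work at 44/403 per hour, so finishing takes 8/13 ÷ 44/403 = 62/11 hours.

62/11 hours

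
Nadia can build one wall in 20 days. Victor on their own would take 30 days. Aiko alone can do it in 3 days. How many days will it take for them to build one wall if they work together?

Combined rate: 1/20 + 1/30 + 1/3 = (3 + 2 + 20)/60 = 25/60 = 5/12 per day.
Time = 1 ÷ (5/12) = 12/5 days.

12/5 days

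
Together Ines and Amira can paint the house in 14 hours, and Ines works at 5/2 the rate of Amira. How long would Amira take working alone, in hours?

Let Amira's rate be r; then Ines's rate is (5/2)r, so together (5/2 + 1)r = (7/2)r = 1/14.
Thus r = 1/49 per hour.
Amira alone: 49 hours; Ines alone: 98/5 hours.

49 hours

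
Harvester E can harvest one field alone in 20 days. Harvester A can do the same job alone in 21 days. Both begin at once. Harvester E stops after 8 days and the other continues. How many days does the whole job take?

63/5 days

In the first 8 days the combined rate is 41/420, so 82/105 of the job is done, leaving 23/105.
After Harvester E leaves the rate is 1/21 per day; the remaining 23/105 takes 23/5 days.
Total = 8 + 23/5 = 63/5 days.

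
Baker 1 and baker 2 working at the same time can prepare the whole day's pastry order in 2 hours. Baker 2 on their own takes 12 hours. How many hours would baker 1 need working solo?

12/5 hours

Combined rate is 1/2 per hour.
Known contribution: 1/12 per hour.
So baker 1's rate is 1/2 − 1/12 = 5/12, meaning 12/5 hours alone.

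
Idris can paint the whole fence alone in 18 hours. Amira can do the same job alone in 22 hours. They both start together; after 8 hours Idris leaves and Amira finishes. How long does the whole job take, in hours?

In the first 8 hours the combined rate is 10/99, so 80/99 of the job is done, leaving 19/99.
After Idris leaves the rate is 1/22 per hour; the remaining 19/99 takes 38/9 hours.
Total = 8 + 38/9 = 110/9 hours.

110/9 hours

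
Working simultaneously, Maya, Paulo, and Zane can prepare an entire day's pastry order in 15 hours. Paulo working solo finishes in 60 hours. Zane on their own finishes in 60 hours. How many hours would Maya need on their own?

Combined rate is 1/15 per hour.
Known contribution: 1/60 + 1/60 = (1 + 1)/60 = 2/60 = 1/30 per hour.
So Maya's rate is 1/15 − 1/30 = 1/30, meaning 30 hours alone.

30 hours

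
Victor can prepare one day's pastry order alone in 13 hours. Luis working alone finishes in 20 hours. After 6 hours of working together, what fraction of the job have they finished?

99/130

Combined rate: 1/13 + 1/20 = (20 + 13)/260 = 33/260 per hour.
In 6 hours they complete 6·33/260 = 99/130 of the job.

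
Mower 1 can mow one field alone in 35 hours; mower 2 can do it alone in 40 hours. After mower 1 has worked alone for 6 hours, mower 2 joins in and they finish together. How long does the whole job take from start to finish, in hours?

322/15 hours

In 6 hours mower 1 does 6/35 of the job, leaving 29/35.
Mower 1 and mower 2 together work at 3/56 per hour, so finishing takes 29/35 ÷ 3/56 = 232/15 hours.
Total time = 6 + 232/15 = 322/15 hours.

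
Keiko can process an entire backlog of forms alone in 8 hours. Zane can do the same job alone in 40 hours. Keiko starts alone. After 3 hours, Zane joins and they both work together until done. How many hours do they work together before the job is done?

In the first 3 hours Keiko alone does 3/8 of the job, leaving 5/8.
Once everyone is working, combined rate: 1/8 + 1/40 = (5 + 1)/40 = 6/40 = 3/20 per hour.
Remaining 5/8 at 3/20 per hour takes 25/6 hours.

25/6 hours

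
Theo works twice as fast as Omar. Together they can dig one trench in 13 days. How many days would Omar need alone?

Let Omar's rate be r; then Theo's rate is 2r, so together (2 + 1)r = 3r = 1/13.
Thus r = 1/39 per day.
Omar alone: 39 days; Theo alone: 39/2 days.

39 days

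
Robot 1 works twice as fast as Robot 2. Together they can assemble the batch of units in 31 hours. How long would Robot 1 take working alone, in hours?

Let Robot 2's rate be r; then Robot 1's rate is 2r, so together (2 + 1)r = 3r = 1/31.
Thus r = 1/93 per hour.
Robot 2 alone: 93 hours; Robot 1 alone: 93/2 hours.

93/2 hours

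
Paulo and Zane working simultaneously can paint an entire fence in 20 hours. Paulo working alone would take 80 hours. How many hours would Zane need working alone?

80/3 hours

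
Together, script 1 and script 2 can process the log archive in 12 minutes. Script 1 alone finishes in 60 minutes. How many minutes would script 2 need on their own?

Combined rate is 1/12 per minute.
Known contribution: 1/60 per minute.
So script 2's rate is 1/12 − 1/60 = 1/15, meaning 15 minutes alone.

15 minutes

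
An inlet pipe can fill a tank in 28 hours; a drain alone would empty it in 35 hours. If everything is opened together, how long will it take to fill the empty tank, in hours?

140 hours

Net rate = 1/28 − 1/35 = (5 − 4)/140 = 1/140 per hour.
Filling time = 1 ÷ (1/140) = 140 hours.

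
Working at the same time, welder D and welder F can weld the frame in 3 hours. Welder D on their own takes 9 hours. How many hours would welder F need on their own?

9/2 hours

Combined rate is 1/3 per hour.
Known contribution: 1/9 per hour.
So welder F's rate is 1/3 − 1/9 = 2/9, meaning 9/2 hours alone.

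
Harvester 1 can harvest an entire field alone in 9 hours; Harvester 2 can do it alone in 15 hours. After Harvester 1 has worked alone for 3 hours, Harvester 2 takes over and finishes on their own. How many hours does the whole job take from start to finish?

13 hours

In 3 hours Harvester 1 does 3/9 = 1/3 of the job, leaving 2/3.
Harvester 2 works at 1/15 per hour, so finishing takes 2/3 ÷ 1/15 = 10 hours.
Total time = 3 + 10 = 13 hours.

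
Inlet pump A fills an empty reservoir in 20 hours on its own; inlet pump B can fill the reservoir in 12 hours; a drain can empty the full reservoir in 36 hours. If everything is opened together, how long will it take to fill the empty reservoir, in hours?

Net rate = 1/20 + 1/12 − 1/36 = (9 + 15 − 5)/180 = 19/180 per hour.
Filling time = 1 ÷ (19/180) = 180/19 hours.

180/19 hours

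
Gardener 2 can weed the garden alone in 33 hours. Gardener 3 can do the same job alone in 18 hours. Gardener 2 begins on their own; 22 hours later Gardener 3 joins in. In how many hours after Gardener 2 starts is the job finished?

440/17 hours

In the first 22 hours Gardener 2 alone does 22/33 = 2/3 of the job, leaving 1/3.
Once everyone is working, combined rate: 1/33 + 1/18 = (6 + 11)/198 = 17/198 per hour.
Remaining 1/3 at 17/198 per hour takes 66/17 hours.
Total from the start = 22 + 66/17 = 440/17 hours.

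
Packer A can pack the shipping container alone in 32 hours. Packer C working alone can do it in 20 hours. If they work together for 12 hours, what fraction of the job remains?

1/40

Combined rate: 1/32 + 1/20 = (5 + 8)/160 = 13/160 per hour.
In 12 hours they complete 12·13/160 = 39/40 of the job.
So 1/40 remains.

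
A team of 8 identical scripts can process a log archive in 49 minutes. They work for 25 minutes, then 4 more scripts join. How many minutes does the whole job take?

41 minutes

One script does 1/392 of the job per minute.
After 25 minutes with 8 scripts, 25/49 is done (24/49 left).
With 12 scripts the rate is 12/392 = 3/98, so the rest takes 24/49 ÷ 3/98 = 16 minutes.
Total = 25 + 16 = 41 minutes.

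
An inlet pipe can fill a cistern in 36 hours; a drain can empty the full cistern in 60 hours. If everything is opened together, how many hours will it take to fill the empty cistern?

90 hours

Net rate = 1/36 − 1/60 = (5 − 3)/180 = 2/180 = 1/90 per hour.
Filling time = 1 ÷ (1/90) = 90 hours.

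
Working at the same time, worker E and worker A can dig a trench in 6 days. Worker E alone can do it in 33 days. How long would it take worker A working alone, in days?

22/3 days

Combined rate is 1/6 per day.
Known contribution: 1/33 per day.
So worker A's rate is 1/6 − 1/33 = 3/22, meaning 22/3 days alone.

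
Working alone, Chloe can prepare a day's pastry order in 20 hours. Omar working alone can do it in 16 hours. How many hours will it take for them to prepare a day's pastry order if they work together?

80/9 hours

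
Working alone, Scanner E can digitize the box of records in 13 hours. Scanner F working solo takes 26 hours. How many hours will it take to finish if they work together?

Combined rate: 1/13 + 1/26 = (2 + 1)/26 = 3/26 per hour.
Time = 1 ÷ (3/26) = 26/3 hours.

26/3 hours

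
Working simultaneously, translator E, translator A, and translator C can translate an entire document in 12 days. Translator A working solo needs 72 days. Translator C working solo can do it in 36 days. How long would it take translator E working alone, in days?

24 days

Combined rate is 1/12 per day.
Known contribution: 1/72 + 1/36 = (1 + 2)/72 = 3/72 = 1/24 per day.
So translator E's rate is 1/12 − 1/24 = 1/24, meaning 24 days alone.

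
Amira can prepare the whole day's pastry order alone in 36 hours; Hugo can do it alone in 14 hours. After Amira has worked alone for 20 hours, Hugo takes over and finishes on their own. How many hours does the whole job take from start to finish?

In 20 hours Amira does 20/36 = 5/9 of the job, leaving 4/9.
Hugo works at 1/14 per hour, so finishing takes 4/9 ÷ 1/14 = 56/9 hours.
Total time = 20 + 56/9 = 236/9 hours.

236/9 hours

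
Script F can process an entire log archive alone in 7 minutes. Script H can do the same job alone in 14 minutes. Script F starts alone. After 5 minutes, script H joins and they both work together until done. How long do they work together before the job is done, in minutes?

In the first 5 minutes script F alone does 5/7 of the job, leaving 2/7.
Once everyone is working, combined rate: 1/7 + 1/14 = (2 + 1)/14 = 3/14 per minute.
Remaining 2/7 at 3/14 per minute takes 4/3 minutes.

4/3 minutes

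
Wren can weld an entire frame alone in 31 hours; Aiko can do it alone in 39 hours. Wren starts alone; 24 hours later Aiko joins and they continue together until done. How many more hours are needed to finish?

39/10 hours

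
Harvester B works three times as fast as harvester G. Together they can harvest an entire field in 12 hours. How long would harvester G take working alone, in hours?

48 hours

Let harvester G's rate be r; then harvester B's rate is 3r, so together (3 + 1)r = 4r = 1/12.
Thus r = 1/48 per hour.
Harvester G alone: 48 hours; harvester B alone: 16 hours.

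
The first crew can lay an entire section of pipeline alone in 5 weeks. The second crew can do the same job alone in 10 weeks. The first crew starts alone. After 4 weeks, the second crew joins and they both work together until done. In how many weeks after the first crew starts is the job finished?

14/3 weeks

In the first 4 weeks the first crew alone does 4/5 of the job, leaving 1/5.
Once everyone is working, combined rate: 1/5 + 1/10 = (2 + 1)/10 = 3/10 per week.
Remaining 1/5 at 3/10 per week takes 2/3 weeks.
Total from the start = 4 + 2/3 = 14/3 weeks.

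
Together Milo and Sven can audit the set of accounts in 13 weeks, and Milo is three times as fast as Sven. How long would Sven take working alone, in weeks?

Let Sven's rate be r; then Milo's rate is 3r, so together (3 + 1)r = 4r = 1/13.
Thus r = 1/52 per week.
Sven alone: 52 weeks; Milo alone: 52/3 weeks.

52 weeks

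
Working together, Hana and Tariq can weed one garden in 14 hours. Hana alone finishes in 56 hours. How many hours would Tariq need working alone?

56/3 hours

Combined rate is 1/14 per hour.
Known contribution: 1/56 per hour.
So Tariq's rate is 1/14 − 1/56 = 3/56, meaning 56/3 hours alone.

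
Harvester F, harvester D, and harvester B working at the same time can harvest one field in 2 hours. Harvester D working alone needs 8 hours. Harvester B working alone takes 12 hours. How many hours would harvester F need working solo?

Combined rate is 1/2 per hour.
Known contribution: 1/8 + 1/12 = (3 + 2)/24 = 5/24 per hour.
So harvester F's rate is 1/2 − 5/24 = 7/24, meaning 24/7 hours alone.

24/7 hours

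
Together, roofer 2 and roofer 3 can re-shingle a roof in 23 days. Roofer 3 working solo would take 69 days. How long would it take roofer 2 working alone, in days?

Combined rate is 1/23 per day.
Known contribution: 1/69 per day.
So roofer 2's rate is 1/23 − 1/69 = 2/69, meaning 69/2 days alone.

69/2 days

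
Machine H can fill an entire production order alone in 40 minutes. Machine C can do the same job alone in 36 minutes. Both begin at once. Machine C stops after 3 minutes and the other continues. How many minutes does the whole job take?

110/3 minutes

In the first 3 minutes the combined rate is 19/360, so 19/120 of the job is done, leaving 101/120.
After machine C leaves the rate is 1/40 per minute; the remaining 101/120 takes 101/3 minutes.
Total = 3 + 101/3 = 110/3 minutes.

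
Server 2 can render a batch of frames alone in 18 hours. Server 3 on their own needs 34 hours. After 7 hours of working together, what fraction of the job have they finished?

91/153

Combined rate: 1/18 + 1/34 = (17 + 9)/306 = 26/306 = 13/153 per hour.
In 7 hours they complete 7·13/153 = 91/153 of the job.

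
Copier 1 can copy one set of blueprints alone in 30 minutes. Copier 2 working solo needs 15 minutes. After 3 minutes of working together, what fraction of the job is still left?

Combined rate: 1/30 + 1/15 = (1 + 2)/30 = 3/30 = 1/10 per minute.
In 3 minutes they complete 3·1/10 = 3/10 of the job.
So 7/10 remains.

7/10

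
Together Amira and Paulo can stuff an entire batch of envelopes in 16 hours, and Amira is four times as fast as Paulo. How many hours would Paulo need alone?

80 hours

Let Paulo's rate be r; then Amira's rate is 4r, so together (4 + 1)r = 5r = 1/16.
Thus r = 1/80 per hour.
Paulo alone: 80 hours; Amira alone: 20 hours.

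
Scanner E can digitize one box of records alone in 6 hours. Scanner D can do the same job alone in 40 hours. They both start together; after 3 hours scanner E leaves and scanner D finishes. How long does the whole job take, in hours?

20 hours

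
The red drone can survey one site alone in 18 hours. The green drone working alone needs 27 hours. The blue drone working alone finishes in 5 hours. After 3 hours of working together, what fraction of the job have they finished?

79/90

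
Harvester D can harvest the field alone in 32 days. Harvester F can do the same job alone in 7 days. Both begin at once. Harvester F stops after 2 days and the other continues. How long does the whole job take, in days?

In the first 2 days the combined rate is 39/224, so 39/112 of the job is done, leaving 73/112.
After Harvester F leaves the rate is 1/32 per day; the remaining 73/112 takes 146/7 days.
Total = 2 + 146/7 = 160/7 days.

160/7 days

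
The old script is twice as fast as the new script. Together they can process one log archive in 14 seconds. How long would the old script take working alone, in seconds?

Let the new script's rate be r; then the old script's rate is 2r, so together (2 + 1)r = 3r = 1/14.
Thus r = 1/42 per second.
The new script alone: 42 seconds; the old script alone: 21 seconds.

21 seconds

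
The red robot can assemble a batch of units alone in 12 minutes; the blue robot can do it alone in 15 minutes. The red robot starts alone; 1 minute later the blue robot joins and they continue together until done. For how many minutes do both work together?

55/9 minutes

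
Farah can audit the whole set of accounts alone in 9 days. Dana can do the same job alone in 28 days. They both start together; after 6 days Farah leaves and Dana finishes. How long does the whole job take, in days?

28/3 days

In the first 6 days the combined rate is 37/252, so 37/42 of the job is done, leaving 5/42.
After Farah leaves the rate is 1/28 per day; the remaining 5/42 takes 10/3 days.
Total = 6 + 10/3 = 28/3 days.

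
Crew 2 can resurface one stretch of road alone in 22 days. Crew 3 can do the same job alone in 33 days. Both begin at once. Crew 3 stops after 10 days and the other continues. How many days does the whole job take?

In the first 10 days the combined rate is 5/66, so 25/33 of the job is done, leaving 8/33.
After Crew 3 leaves the rate is 1/22 per day; the remaining 8/33 takes 16/3 days.
Total = 10 + 16/3 = 46/3 days.

46/3 days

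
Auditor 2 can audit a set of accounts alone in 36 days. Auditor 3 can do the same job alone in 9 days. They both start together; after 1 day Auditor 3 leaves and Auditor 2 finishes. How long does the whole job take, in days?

32 days

In the first 1 day the combined rate is 5/36, so 5/36 of the job is done, leaving 31/36.
After Auditor 3 leaves the rate is 1/36 per day; the remaining 31/36 takes 31 days.
Total = 1 + 31 = 32 days.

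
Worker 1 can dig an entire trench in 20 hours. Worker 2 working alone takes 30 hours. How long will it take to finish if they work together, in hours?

Combined rate: 1/20 + 1/30 = (3 + 2)/60 = 5/60 = 1/12 per hour.
Time = 1 ÷ (1/12) = 12 hours.

12 hours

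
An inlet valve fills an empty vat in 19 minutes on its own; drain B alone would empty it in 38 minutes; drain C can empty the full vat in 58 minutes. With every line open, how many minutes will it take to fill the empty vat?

Net rate = 1/19 − 1/38 − 1/58 = (58 − 29 − 19)/1102 = 10/1102 = 5/551 per minute.
Filling time = 1 ÷ (5/551) = 551/5 minutes.

551/5 minutes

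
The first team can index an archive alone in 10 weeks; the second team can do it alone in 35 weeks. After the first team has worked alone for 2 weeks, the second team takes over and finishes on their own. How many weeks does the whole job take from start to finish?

In 2 weeks the first team does 2/10 = 1/5 of the job, leaving 4/5.
The second team works at 1/35 per week, so finishing takes 4/5 ÷ 1/35 = 28 weeks.
Total time = 2 + 28 = 30 weeks.

30 weeks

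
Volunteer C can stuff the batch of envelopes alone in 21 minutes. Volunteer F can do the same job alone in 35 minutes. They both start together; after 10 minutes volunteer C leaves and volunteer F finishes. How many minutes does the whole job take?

55/3 minutes

In the first 10 minutes the combined rate is 8/105, so 16/21 of the job is done, leaving 5/21.
After volunteer C leaves the rate is 1/35 per minute; the remaining 5/21 takes 25/3 minutes.
Total = 10 + 25/3 = 55/3 minutes.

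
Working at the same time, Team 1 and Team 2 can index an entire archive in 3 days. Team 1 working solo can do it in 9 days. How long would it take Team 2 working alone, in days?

9/2 days

Combined rate is 1/3 per day.
Known contribution: 1/9 per day.
So Team 2's rate is 1/3 − 1/9 = 2/9, meaning 9/2 days alone.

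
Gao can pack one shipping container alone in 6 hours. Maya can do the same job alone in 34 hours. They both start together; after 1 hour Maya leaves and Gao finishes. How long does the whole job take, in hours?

In the first 1 hour the combined rate is 10/51, so 10/51 of the job is done, leaving 41/51.
After Maya leaves the rate is 1/6 per hour; the remaining 41/51 takes 82/17 hours.
Total = 1 + 82/17 = 99/17 hours.

99/17 hours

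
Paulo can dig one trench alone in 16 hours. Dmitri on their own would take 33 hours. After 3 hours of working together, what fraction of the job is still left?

127/176

Combined rate: 1/16 + 1/33 = (33 + 16)/528 = 49/528 per hour.
In 3 hours they complete 3·49/528 = 49/176 of the job.
So 127/176 remains.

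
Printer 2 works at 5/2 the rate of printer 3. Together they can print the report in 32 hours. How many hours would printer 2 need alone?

Let printer 3's rate be r; then printer 2's rate is (5/2)r, so together (5/2 + 1)r = (7/2)r = 1/32.
Thus r = 1/112 per hour.
Printer 3 alone: 112 hours; printer 2 alone: 224/5 hours.

224/5 hours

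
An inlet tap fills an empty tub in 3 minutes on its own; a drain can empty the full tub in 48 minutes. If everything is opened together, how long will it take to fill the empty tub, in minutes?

Net rate = 1/3 − 1/48 = (16 − 1)/48 = 15/48 = 5/16 per minute.
Filling time = 1 ÷ (5/16) = 16/5 minutes.

16/5 minutes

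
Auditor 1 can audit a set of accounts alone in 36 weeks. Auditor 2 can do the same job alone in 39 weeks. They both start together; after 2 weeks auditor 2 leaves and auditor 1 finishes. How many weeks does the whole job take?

444/13 weeks

In the first 2 weeks the combined rate is 25/468, so 25/234 of the job is done, leaving 209/234.
After auditor 2 leaves the rate is 1/36 per week; the remaining 209/234 takes 418/13 weeks.
Total = 2 + 418/13 = 444/13 weeks.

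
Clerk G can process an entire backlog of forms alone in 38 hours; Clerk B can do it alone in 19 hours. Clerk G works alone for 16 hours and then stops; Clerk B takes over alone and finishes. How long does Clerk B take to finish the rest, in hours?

11 hours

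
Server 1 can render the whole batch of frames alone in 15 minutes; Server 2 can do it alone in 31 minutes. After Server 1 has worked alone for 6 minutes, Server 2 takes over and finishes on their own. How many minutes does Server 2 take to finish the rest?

In 6 minutes Server 1 does 6/15 = 2/5 of the job, leaving 3/5.
Server 2 works at 1/31 per minute, so finishing takes 3/5 ÷ 1/31 = 93/5 minutes.

93/5 minutes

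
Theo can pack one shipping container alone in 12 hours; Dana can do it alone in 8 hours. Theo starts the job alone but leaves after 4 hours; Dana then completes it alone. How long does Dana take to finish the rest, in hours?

In 4 hours Theo does 4/12 = 1/3 of the job, leaving 2/3.
Dana works at 1/8 per hour, so finishing takes 2/3 ÷ 1/8 = 16/3 hours.

16/3 hours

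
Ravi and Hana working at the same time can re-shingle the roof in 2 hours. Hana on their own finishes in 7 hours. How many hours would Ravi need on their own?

Combined rate is 1/2 per hour.
Known contribution: 1/7 per hour.
So Ravi's rate is 1/2 − 1/7 = 5/14, meaning 14/5 hours alone.

14/5 hours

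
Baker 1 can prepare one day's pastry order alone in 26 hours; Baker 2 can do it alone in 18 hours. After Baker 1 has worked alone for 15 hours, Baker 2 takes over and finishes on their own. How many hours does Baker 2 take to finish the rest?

99/13 hours

In 15 hours Baker 1 does 15/26 of the job, leaving 11/26.
Baker 2 works at 1/18 per hour, so finishing takes 11/26 ÷ 1/18 = 99/13 hours.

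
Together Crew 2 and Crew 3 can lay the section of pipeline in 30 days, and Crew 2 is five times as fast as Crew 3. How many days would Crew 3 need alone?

180 days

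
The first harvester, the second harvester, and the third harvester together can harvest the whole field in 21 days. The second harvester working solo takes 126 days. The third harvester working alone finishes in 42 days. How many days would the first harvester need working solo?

63 days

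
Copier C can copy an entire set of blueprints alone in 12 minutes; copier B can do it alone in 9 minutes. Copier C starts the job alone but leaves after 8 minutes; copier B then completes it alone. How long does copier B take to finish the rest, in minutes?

3 minutes

In 8 minutes copier C does 8/12 = 2/3 of the job, leaving 1/3.
Copier B works at 1/9 per minute, so finishing takes 1/3 ÷ 1/9 = 3 minutes.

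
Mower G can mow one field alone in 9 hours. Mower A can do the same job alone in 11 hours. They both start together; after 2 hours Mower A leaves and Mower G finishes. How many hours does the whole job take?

In the first 2 hours the combined rate is 20/99, so 40/99 of the job is done, leaving 59/99.
After Mower A leaves the rate is 1/9 per hour; the remaining 59/99 takes 59/11 hours.
Total = 2 + 59/11 = 81/11 hours.

81/11 hours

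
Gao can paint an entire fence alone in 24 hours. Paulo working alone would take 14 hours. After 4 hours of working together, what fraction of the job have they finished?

19/42

Combined rate: 1/24 + 1/14 = (7 + 12)/168 = 19/168 per hour.
In 4 hours they complete 4·19/168 = 19/42 of the job.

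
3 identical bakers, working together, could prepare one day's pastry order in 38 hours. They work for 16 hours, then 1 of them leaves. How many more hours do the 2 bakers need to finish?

One baker does 1/114 of the job per hour.
After 16 hours with 3 bakers, 8/19 is done (11/19 left).
With 2 bakers the rate is 2/114 = 1/57, so the rest takes 11/19 ÷ 1/57 = 33 hours.

33 hours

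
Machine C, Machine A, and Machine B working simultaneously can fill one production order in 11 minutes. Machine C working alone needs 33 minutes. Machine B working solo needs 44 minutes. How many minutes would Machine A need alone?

132/5 minutes

Combined rate is 1/11 per minute.
Known contribution: 1/33 + 1/44 = (4 + 3)/132 = 7/132 per minute.
So Machine A's rate is 1/11 − 7/132 = 5/132, meaning 132/5 minutes alone.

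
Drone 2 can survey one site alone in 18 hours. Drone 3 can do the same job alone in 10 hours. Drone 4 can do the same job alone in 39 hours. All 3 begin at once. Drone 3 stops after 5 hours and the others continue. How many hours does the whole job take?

In the first 5 hours the combined rate is 106/585, so 106/117 of the job is done, leaving 11/117.
After drone 3 leaves the rate is 19/234 per hour; the remaining 11/117 takes 22/19 hours.
Total = 5 + 22/19 = 117/19 hours.

117/19 hours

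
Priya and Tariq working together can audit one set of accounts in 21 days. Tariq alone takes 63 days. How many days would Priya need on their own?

63/2 days

Combined rate is 1/21 per day.
Known contribution: 1/63 per day.
So Priya's rate is 1/21 − 1/63 = 2/63, meaning 63/2 days alone.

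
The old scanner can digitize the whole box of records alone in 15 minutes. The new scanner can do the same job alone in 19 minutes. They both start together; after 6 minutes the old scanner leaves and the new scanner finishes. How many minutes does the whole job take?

57/5 minutes

In the first 6 minutes the combined rate is 34/285, so 68/95 of the job is done, leaving 27/95.
After the old scanner leaves the rate is 1/19 per minute; the remaining 27/95 takes 27/5 minutes.
Total = 6 + 27/5 = 57/5 minutes.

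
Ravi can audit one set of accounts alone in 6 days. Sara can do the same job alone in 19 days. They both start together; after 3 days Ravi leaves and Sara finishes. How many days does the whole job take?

19/2 days

In the first 3 days the combined rate is 25/114, so 25/38 of the job is done, leaving 13/38.
After Ravi leaves the rate is 1/19 per day; the remaining 13/38 takes 13/2 days.
Total = 3 + 13/2 = 19/2 days.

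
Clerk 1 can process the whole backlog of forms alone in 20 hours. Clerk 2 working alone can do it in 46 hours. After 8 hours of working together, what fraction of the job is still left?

Combined rate: 1/20 + 1/46 = (23 + 10)/460 = 33/460 per hour.
In 8 hours they complete 8·33/460 = 66/115 of the job.
So 49/115 remains.

49/115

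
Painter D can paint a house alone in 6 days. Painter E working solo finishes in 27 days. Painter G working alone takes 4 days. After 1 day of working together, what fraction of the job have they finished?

Combined rate: 1/6 + 1/27 + 1/4 = (18 + 4 + 27)/108 = 49/108 per day.
In 1 day they complete 1·49/108 = 49/108 of the job.

49/108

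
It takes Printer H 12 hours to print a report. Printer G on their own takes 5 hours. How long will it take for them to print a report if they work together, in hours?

60/17 hours

Combined rate: 1/12 + 1/5 = (5 + 12)/60 = 17/60 per hour.
Time = 1 ÷ (17/60) = 60/17 hours.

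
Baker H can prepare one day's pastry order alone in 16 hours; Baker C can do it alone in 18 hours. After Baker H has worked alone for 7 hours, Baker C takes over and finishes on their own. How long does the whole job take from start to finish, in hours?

137/8 hours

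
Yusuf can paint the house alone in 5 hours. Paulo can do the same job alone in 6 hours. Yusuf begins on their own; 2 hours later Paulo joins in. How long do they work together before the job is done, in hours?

In the first 2 hours Yusuf alone does 2/5 of the job, leaving 3/5.
Once everyone is working, combined rate: 1/5 + 1/6 = (6 + 5)/30 = 11/30 per hour.
Remaining 3/5 at 11/30 per hour takes 18/11 hours.

18/11 hours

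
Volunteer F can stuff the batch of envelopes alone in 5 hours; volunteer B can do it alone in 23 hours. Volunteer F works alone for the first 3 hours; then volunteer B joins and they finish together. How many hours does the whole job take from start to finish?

In 3 hours volunteer F does 3/5 of the job, leaving 2/5.
Volunteer F and volunteer B together work at 28/115 per hour, so finishing takes 2/5 ÷ 28/115 = 23/14 hours.
Total time = 3 + 23/14 = 65/14 hours.

65/14 hours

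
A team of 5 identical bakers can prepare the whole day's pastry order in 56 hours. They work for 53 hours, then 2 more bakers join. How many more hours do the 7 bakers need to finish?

15/7 hours

One baker does 1/280 of the job per hour.
After 53 hours with 5 bakers, 53/56 is done (3/56 left).
With 7 bakers the rate is 7/280 = 1/40, so the rest takes 3/56 ÷ 1/40 = 15/7 hours.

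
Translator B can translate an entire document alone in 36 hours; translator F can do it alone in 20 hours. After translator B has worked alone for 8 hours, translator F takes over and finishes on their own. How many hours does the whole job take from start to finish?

212/9 hours

In 8 hours translator B does 8/36 = 2/9 of the job, leaving 7/9.
Translator F works at 1/20 per hour, so finishing takes 7/9 ÷ 1/20 = 140/9 hours.
Total time = 8 + 140/9 = 212/9 hours.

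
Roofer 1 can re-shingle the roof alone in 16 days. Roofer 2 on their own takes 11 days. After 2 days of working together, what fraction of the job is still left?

61/88

Combined rate: 1/16 + 1/11 = (11 + 16)/176 = 27/176 per day.
In 2 days they complete 2·27/176 = 27/88 of the job.
So 61/88 remains.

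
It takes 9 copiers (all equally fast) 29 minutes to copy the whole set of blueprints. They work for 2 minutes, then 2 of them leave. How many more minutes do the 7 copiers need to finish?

243/7 minutes

One copier does 1/261 of the job per minute.
After 2 minutes with 9 copiers, 2/29 is done (27/29 left).
With 7 copiers the rate is 7/261, so the rest takes 27/29 ÷ 7/261 = 243/7 minutes.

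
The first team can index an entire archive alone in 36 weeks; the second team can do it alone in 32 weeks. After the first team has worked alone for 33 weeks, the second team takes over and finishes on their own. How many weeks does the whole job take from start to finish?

In 33 weeks the first team does 33/36 = 11/12 of the job, leaving 1/12.
The second team works at 1/32 per week, so finishing takes 1/12 ÷ 1/32 = 8/3 weeks.
Total time = 33 + 8/3 = 107/3 weeks.

107/3 weeks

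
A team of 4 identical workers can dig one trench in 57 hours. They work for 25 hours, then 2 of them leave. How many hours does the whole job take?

89 hours

One worker does 1/228 of the job per hour.
After 25 hours with 4 workers, 25/57 is done (32/57 left).
With 2 workers the rate is 2/228 = 1/114, so the rest takes 32/57 ÷ 1/114 = 64 hours.
Total = 25 + 64 = 89 hours.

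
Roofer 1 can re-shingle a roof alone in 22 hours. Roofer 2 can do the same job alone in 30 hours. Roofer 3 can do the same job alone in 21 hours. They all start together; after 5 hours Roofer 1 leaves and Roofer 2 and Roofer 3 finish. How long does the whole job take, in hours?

105/11 hours

In the first 5 hours the combined rate is 146/1155, so 146/231 of the job is done, leaving 85/231.
After Roofer 1 leaves the rate is 17/210 per hour; the remaining 85/231 takes 50/11 hours.
Total = 5 + 50/11 = 105/11 hours.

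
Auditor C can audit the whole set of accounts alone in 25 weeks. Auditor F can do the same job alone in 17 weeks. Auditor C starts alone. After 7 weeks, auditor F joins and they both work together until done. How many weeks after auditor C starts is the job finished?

100/7 weeks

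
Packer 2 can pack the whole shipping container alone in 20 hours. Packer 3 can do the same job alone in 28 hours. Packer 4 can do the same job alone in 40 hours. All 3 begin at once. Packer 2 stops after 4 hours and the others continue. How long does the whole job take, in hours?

224/17 hours

In the first 4 hours the combined rate is 31/280, so 31/70 of the job is done, leaving 39/70.
After packer 2 leaves the rate is 17/280 per hour; the remaining 39/70 takes 156/17 hours.
Total = 4 + 156/17 = 224/17 hours.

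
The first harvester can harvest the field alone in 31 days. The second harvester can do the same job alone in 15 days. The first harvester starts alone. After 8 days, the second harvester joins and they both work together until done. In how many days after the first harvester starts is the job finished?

In the first 8 days the first harvester alone does 8/31 of the job, leaving 23/31.
Once everyone is working, combined rate: 1/31 + 1/15 = (15 + 31)/465 = 46/465 per day.
Remaining 23/31 at 46/465 per day takes 15/2 days.
Total from the start = 8 + 15/2 = 31/2 days.

31/2 days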